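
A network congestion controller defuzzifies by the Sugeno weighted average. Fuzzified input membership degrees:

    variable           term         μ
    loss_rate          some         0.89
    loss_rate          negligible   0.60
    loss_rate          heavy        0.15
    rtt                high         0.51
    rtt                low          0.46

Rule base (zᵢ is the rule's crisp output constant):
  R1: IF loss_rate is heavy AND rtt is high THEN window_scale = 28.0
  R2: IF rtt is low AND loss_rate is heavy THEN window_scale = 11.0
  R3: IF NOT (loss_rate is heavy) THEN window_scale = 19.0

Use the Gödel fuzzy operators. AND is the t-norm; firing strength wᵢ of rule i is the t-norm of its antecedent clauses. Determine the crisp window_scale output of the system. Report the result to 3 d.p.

R1 (z=28.0): heavy=0.15, high=0.51; AND[min(a, b)] → w = 0.15
R2 (z=11.0): low=0.46, heavy=0.15; AND[min(a, b)] → w = 0.15
R3 (z=19.0): ¬heavy=1−0.15=0.85 → w = 0.85
Weighted average = (0.15·28.0 + 0.15·11.0 + 0.85·19.0) / (0.15 + 0.15 + 0.85)
  = 22.0000 / 1.1500 = 19.130

19.130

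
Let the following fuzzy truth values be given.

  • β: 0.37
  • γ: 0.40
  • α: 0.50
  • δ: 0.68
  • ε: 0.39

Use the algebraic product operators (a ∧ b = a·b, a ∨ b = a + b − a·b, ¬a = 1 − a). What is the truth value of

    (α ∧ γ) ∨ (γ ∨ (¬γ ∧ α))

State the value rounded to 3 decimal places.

0.664

α ∧ γ = a·b on (0.5000, 0.4000) = 0.2000
¬γ = 1 − 0.4000 = 0.6000
¬γ ∧ α = a·b on (0.6000, 0.5000) = 0.3000
γ ∨ (¬γ ∧ α) = a + b − a·b on (0.4000, 0.3000) = 0.5800
(α ∧ γ) ∨ (γ ∨ (¬γ ∧ α)) = a + b − a·b on (0.2000, 0.5800) = 0.6640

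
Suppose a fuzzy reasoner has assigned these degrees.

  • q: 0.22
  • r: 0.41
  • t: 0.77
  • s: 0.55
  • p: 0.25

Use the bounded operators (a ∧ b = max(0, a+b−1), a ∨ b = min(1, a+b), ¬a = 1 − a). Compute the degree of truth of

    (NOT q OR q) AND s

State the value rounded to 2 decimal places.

0.55

NOT q = 1 − 0.22 = 0.78
NOT q OR q = min(1, a+b) on (0.78, 0.22) = 1.00
(NOT q OR q) AND s = max(0, a+b−1) on (1.00, 0.55) = 0.55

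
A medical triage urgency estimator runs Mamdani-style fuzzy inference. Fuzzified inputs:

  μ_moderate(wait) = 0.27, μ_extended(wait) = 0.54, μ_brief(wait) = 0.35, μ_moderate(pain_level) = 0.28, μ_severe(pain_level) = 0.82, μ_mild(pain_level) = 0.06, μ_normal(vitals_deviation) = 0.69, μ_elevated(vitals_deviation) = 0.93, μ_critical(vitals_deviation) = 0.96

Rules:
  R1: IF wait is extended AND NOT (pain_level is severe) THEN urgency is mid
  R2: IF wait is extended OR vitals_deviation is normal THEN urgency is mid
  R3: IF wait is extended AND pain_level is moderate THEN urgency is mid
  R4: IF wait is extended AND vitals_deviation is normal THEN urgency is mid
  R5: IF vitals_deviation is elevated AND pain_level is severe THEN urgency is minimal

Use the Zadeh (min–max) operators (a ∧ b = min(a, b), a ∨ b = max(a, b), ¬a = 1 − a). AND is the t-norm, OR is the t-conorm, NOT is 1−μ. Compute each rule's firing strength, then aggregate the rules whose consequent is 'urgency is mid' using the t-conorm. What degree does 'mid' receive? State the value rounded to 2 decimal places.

R1: extended=0.54, ¬severe=1−0.82=0.18; AND[min(a, b)] → w = 0.18
R2: extended=0.54, normal=0.69; OR[max(a, b)] → w = 0.69
R3: extended=0.54, moderate=0.28; AND[min(a, b)] → w = 0.28
R4: extended=0.54, normal=0.69; AND[min(a, b)] → w = 0.54
R5: elevated=0.93, severe=0.82; AND[min(a, b)] → w = 0.82
Rules with consequent 'mid': {R1, R2, R3, R4} → strengths 0.18, 0.69, 0.28, 0.54
Aggregate via t-conorm [max(a, b)]: 0.69

0.69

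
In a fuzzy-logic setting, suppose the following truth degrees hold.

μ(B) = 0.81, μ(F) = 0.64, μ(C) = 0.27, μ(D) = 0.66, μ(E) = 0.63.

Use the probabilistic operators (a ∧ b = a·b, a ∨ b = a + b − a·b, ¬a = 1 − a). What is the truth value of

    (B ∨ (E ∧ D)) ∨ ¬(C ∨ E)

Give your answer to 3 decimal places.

0.919

E ∧ D = a·b on (0.6300, 0.6600) = 0.4158
B ∨ (E ∧ D) = a + b − a·b on (0.8100, 0.4158) = 0.8890
C ∨ E = a + b − a·b on (0.2700, 0.6300) = 0.7299
¬(C ∨ E) = 1 − 0.7299 = 0.2701
(B ∨ (E ∧ D)) ∨ ¬(C ∨ E) = a + b − a·b on (0.8890, 0.2701) = 0.9190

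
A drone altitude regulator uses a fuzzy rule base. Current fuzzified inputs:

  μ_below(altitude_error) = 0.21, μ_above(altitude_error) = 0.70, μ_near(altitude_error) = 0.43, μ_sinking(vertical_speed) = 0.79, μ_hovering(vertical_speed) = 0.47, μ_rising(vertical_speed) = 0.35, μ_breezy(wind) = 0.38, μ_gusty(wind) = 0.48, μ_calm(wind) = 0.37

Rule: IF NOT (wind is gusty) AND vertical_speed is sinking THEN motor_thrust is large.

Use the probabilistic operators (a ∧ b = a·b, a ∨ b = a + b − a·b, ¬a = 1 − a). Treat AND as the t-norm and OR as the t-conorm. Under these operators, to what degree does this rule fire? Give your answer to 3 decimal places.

0.411

firing strength: ¬gusty=1−0.48=0.52, sinking=0.79; AND[a·b] → w = 0.4108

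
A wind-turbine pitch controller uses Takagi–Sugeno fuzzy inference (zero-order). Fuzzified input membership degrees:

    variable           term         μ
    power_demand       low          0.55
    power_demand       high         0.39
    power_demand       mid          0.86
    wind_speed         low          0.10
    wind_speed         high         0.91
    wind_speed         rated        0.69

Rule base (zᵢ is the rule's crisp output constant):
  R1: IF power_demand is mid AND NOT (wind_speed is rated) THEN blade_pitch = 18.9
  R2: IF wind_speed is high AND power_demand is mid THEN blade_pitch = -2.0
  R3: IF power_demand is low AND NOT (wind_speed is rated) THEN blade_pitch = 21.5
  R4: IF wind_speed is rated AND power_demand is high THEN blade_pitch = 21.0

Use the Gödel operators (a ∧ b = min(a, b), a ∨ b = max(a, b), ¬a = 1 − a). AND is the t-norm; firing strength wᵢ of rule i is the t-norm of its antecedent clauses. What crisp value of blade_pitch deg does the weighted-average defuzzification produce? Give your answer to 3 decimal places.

R1 (z=18.9): mid=0.86, ¬rated=1−0.69=0.31; AND[min(a, b)] → w = 0.31
R2 (z=-2.0): high=0.91, mid=0.86; AND[min(a, b)] → w = 0.86
R3 (z=21.5): low=0.55, ¬rated=1−0.69=0.31; AND[min(a, b)] → w = 0.31
R4 (z=21.0): rated=0.69, high=0.39; AND[min(a, b)] → w = 0.39
Weighted average = (0.31·18.9 + 0.86·-2.0 + 0.31·21.5 + 0.39·21.0) / (0.31 + 0.86 + 0.31 + 0.39)
  = 18.9940 / 1.8700 = 10.157

10.157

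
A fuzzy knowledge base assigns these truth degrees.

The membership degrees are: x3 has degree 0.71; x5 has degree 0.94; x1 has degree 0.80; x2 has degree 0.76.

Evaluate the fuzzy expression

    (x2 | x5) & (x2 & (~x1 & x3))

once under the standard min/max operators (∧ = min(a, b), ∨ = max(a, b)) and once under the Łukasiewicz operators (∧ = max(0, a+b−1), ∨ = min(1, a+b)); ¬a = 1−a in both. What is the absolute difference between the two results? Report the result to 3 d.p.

0.200

Under standard min/max:
  x2 | x5 = max(a, b) on (0.76, 0.94) = 0.94
  ~x1 = 1 − 0.80 = 0.20
  ~x1 & x3 = min(a, b) on (0.20, 0.71) = 0.20
  x2 & (~x1 & x3) = min(a, b) on (0.76, 0.20) = 0.20
  (x2 | x5) & (x2 & (~x1 & x3)) = min(a, b) on (0.94, 0.20) = 0.20
  → value = 0.2000
Under Łukasiewicz:
  x2 | x5 = min(1, a+b) on (0.76, 0.94) = 1.00
  ~x1 = 1 − 0.80 = 0.20
  ~x1 & x3 = max(0, a+b−1) on (0.20, 0.71) = 0.00
  x2 & (~x1 & x3) = max(0, a+b−1) on (0.76, 0.00) = 0.00
  (x2 | x5) & (x2 & (~x1 & x3)) = max(0, a+b−1) on (1.00, 0.00) = 0.00
  → value = 0.0000
|0.2000 − 0.0000| = 0.200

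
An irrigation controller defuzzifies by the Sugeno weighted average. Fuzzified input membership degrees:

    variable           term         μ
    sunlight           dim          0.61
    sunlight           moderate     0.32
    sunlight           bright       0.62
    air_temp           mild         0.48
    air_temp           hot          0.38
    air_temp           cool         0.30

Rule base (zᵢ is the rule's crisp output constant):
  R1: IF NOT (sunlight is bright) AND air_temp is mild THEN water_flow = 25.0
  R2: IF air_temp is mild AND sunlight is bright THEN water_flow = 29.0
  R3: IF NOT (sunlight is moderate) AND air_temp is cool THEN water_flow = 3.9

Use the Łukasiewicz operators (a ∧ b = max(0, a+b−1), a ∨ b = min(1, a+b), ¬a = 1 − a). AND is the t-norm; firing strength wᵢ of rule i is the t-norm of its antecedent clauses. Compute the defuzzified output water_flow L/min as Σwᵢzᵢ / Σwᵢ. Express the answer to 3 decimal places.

R1 (z=25.0): ¬bright=1−0.62=0.38, mild=0.48; AND[max(0, a+b−1)] → w = 0.00
R2 (z=29.0): mild=0.48, bright=0.62; AND[max(0, a+b−1)] → w = 0.10
R3 (z=3.9): ¬moderate=1−0.32=0.68, cool=0.30; AND[max(0, a+b−1)] → w = 0.00
Weighted average = (0.00·25.0 + 0.10·29.0 + 0.00·3.9) / (0.00 + 0.10 + 0.00)
  = 2.9000 / 0.1000 = 29.000

29.000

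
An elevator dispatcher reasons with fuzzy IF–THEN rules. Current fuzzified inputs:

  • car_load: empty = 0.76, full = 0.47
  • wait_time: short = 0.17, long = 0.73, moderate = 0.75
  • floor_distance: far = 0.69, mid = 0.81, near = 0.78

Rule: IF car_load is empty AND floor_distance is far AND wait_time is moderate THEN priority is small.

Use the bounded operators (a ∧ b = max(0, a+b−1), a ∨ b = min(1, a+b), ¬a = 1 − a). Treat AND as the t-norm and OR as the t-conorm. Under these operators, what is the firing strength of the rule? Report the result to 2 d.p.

0.20

firing strength: empty=0.76, far=0.69, moderate=0.75; AND[max(0, a+b−1)] → w = 0.20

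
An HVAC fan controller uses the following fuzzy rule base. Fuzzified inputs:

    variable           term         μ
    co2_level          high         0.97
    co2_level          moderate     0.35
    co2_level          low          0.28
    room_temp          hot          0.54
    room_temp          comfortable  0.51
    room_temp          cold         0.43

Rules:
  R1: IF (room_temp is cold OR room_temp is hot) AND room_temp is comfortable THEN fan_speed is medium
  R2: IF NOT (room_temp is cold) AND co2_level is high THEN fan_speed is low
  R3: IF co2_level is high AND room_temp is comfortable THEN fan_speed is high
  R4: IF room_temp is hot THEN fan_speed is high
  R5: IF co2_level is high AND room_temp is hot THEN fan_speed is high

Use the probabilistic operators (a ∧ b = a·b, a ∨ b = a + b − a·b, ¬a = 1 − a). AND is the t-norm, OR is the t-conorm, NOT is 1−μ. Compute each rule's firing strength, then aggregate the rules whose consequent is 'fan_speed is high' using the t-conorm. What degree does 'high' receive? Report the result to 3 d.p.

R1: (cold=0.43 OR hot=0.54) = 0.7378; AND[a·b] with comfortable=0.51 → w = 0.3763
R2: ¬cold=1−0.43=0.57, high=0.97; AND[a·b] → w = 0.5529
R3: high=0.97, comfortable=0.51; AND[a·b] → w = 0.4947
R4: hot=0.54 → w = 0.5400
R5: high=0.97, hot=0.54; AND[a·b] → w = 0.5238
Rules with consequent 'high': {R3, R4, R5} → strengths 0.4947, 0.5400, 0.5238
Aggregate via t-conorm [a + b − a·b]: 0.8893

0.889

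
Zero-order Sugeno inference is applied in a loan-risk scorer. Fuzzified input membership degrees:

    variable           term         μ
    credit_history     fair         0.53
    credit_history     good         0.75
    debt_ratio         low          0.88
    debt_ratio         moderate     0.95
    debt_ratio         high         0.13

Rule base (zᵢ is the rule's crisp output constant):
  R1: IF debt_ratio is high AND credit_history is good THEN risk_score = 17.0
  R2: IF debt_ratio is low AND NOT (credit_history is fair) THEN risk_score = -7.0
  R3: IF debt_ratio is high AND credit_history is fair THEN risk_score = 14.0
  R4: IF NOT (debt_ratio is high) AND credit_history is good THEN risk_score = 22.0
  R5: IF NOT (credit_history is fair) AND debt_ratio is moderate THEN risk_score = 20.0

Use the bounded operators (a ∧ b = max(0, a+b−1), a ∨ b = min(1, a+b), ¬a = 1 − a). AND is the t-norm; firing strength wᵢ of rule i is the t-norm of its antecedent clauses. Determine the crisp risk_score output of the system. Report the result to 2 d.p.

14.09

R1 (z=17.0): high=0.13, good=0.75; AND[max(0, a+b−1)] → w = 0.00
R2 (z=-7.0): low=0.88, ¬fair=1−0.53=0.47; AND[max(0, a+b−1)] → w = 0.35
R3 (z=14.0): high=0.13, fair=0.53; AND[max(0, a+b−1)] → w = 0.00
R4 (z=22.0): ¬high=1−0.13=0.87, good=0.75; AND[max(0, a+b−1)] → w = 0.62
R5 (z=20.0): ¬fair=1−0.53=0.47, moderate=0.95; AND[max(0, a+b−1)] → w = 0.42
Weighted average = (0.00·17.0 + 0.35·-7.0 + 0.00·14.0 + 0.62·22.0 + 0.42·20.0) / (0.00 + 0.35 + 0.00 + 0.62 + 0.42)
  = 19.5900 / 1.3900 = 14.09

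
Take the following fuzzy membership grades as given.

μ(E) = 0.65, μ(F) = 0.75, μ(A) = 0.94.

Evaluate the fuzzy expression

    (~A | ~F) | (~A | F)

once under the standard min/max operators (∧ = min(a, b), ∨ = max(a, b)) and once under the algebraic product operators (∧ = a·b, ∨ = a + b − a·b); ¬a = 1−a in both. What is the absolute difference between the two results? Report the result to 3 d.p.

Under standard min/max:
  ~A = 1 − 0.94 = 0.06
  ~F = 1 − 0.75 = 0.25
  ~A | ~F = max(a, b) on (0.06, 0.25) = 0.25
  ~A = 1 − 0.94 = 0.06
  ~A | F = max(a, b) on (0.06, 0.75) = 0.75
  (~A | ~F) | (~A | F) = max(a, b) on (0.25, 0.75) = 0.75
  → value = 0.7500
Under algebraic product:
  ~A = 1 − 0.9400 = 0.0600
  ~F = 1 − 0.7500 = 0.2500
  ~A | ~F = a + b − a·b on (0.0600, 0.2500) = 0.2950
  ~A = 1 − 0.9400 = 0.0600
  ~A | F = a + b − a·b on (0.0600, 0.7500) = 0.7650
  (~A | ~F) | (~A | F) = a + b − a·b on (0.2950, 0.7650) = 0.8343
  → value = 0.8343
|0.7500 − 0.8343| = 0.084

0.084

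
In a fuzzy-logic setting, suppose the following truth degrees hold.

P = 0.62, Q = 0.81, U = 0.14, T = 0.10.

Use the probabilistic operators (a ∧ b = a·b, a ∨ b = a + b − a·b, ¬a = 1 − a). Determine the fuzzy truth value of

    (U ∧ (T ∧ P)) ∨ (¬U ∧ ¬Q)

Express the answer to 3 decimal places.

T ∧ P = a·b on (0.1000, 0.6200) = 0.0620
U ∧ (T ∧ P) = a·b on (0.1400, 0.0620) = 0.0087
¬U = 1 − 0.1400 = 0.8600
¬Q = 1 − 0.8100 = 0.1900
¬U ∧ ¬Q = a·b on (0.8600, 0.1900) = 0.1634
(U ∧ (T ∧ P)) ∨ (¬U ∧ ¬Q) = a + b − a·b on (0.0087, 0.1634) = 0.1707

0.171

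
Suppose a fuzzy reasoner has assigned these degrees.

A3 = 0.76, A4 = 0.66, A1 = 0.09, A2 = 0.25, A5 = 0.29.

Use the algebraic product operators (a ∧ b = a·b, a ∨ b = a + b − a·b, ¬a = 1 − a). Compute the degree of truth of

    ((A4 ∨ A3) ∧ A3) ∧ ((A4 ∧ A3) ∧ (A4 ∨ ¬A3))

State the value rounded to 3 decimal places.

0.260

A4 ∨ A3 = a + b − a·b on (0.6600, 0.7600) = 0.9184
(A4 ∨ A3) ∧ A3 = a·b on (0.9184, 0.7600) = 0.6980
A4 ∧ A3 = a·b on (0.6600, 0.7600) = 0.5016
¬A3 = 1 − 0.7600 = 0.2400
A4 ∨ ¬A3 = a + b − a·b on (0.6600, 0.2400) = 0.7416
(A4 ∧ A3) ∧ (A4 ∨ ¬A3) = a·b on (0.5016, 0.7416) = 0.3720
((A4 ∨ A3) ∧ A3) ∧ ((A4 ∧ A3) ∧ (A4 ∨ ¬A3)) = a·b on (0.6980, 0.3720) = 0.2596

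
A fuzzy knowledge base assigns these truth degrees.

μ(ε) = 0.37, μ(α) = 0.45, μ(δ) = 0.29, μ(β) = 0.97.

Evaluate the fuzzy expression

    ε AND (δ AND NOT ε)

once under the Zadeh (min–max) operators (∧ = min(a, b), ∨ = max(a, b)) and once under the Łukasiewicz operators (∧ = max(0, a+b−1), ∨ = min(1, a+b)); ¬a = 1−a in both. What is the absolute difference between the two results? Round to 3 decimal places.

Under Zadeh (min–max):
  NOT ε = 1 − 0.37 = 0.63
  δ AND NOT ε = min(a, b) on (0.29, 0.63) = 0.29
  ε AND (δ AND NOT ε) = min(a, b) on (0.37, 0.29) = 0.29
  → value = 0.2900
Under Łukasiewicz:
  NOT ε = 1 − 0.37 = 0.63
  δ AND NOT ε = max(0, a+b−1) on (0.29, 0.63) = 0.00
  ε AND (δ AND NOT ε) = max(0, a+b−1) on (0.37, 0.00) = 0.00
  → value = 0.0000
|0.2900 − 0.0000| = 0.290

0.290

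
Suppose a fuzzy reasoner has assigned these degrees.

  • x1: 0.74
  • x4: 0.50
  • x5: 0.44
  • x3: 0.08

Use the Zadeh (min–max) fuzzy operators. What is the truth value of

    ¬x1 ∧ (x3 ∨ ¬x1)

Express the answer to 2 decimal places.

0.26

¬x1 = 1 − 0.74 = 0.26
¬x1 = 1 − 0.74 = 0.26
x3 ∨ ¬x1 = max(a, b) on (0.08, 0.26) = 0.26
¬x1 ∧ (x3 ∨ ¬x1) = min(a, b) on (0.26, 0.26) = 0.26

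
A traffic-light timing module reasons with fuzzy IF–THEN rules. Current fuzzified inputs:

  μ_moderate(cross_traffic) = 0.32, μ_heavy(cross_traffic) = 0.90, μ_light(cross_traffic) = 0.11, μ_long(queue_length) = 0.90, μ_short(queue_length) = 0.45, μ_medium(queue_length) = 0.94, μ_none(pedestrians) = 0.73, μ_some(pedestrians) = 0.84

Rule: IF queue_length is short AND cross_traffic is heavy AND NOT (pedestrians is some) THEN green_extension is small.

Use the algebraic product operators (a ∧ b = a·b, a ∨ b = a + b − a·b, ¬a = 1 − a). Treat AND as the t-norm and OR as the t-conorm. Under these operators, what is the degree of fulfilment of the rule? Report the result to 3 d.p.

firing strength: short=0.45, heavy=0.90, ¬some=1−0.84=0.16; AND[a·b] → w = 0.0648

0.065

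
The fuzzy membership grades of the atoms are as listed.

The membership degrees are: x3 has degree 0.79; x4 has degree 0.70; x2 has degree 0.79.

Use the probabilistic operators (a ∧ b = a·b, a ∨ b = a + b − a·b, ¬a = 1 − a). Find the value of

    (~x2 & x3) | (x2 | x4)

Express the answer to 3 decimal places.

0.947

~x2 = 1 − 0.7900 = 0.2100
~x2 & x3 = a·b on (0.2100, 0.7900) = 0.1659
x2 | x4 = a + b − a·b on (0.7900, 0.7000) = 0.9370
(~x2 & x3) | (x2 | x4) = a + b − a·b on (0.1659, 0.9370) = 0.9475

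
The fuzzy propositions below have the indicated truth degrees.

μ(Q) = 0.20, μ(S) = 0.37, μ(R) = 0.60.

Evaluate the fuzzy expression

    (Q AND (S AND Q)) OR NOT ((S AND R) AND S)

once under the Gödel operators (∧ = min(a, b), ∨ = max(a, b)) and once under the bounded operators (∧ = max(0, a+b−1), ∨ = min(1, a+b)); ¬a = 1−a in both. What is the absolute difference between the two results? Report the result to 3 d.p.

0.370

Under Gödel:
  S AND Q = min(a, b) on (0.37, 0.20) = 0.20
  Q AND (S AND Q) = min(a, b) on (0.20, 0.20) = 0.20
  S AND R = min(a, b) on (0.37, 0.60) = 0.37
  (S AND R) AND S = min(a, b) on (0.37, 0.37) = 0.37
  NOT ((S AND R) AND S) = 1 − 0.37 = 0.63
  (Q AND (S AND Q)) OR NOT ((S AND R) AND S) = max(a, b) on (0.20, 0.63) = 0.63
  → value = 0.6300
Under bounded:
  S AND Q = max(0, a+b−1) on (0.37, 0.20) = 0.00
  Q AND (S AND Q) = max(0, a+b−1) on (0.20, 0.00) = 0.00
  S AND R = max(0, a+b−1) on (0.37, 0.60) = 0.00
  (S AND R) AND S = max(0, a+b−1) on (0.00, 0.37) = 0.00
  NOT ((S AND R) AND S) = 1 − 0.00 = 1.00
  (Q AND (S AND Q)) OR NOT ((S AND R) AND S) = min(1, a+b) on (0.00, 1.00) = 1.00
  → value = 1.0000
|0.6300 − 1.0000| = 0.370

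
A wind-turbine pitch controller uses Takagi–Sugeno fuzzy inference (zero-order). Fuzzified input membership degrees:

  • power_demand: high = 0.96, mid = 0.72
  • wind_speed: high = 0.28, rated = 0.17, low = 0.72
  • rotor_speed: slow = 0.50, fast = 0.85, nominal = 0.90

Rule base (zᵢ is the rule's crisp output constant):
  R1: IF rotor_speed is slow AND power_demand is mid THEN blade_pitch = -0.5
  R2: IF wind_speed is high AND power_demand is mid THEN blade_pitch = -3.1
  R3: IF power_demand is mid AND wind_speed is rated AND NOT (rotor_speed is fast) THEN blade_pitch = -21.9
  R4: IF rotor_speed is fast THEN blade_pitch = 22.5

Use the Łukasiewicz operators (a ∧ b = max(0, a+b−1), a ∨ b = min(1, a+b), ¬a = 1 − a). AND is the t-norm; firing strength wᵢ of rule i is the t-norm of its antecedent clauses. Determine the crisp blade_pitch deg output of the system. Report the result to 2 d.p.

R1 (z=-0.5): slow=0.50, mid=0.72; AND[max(0, a+b−1)] → w = 0.22
R2 (z=-3.1): high=0.28, mid=0.72; AND[max(0, a+b−1)] → w = 0.00
R3 (z=-21.9): mid=0.72, rated=0.17, ¬fast=1−0.85=0.15; AND[max(0, a+b−1)] → w = 0.00
R4 (z=22.5): fast=0.85 → w = 0.85
Weighted average = (0.22·-0.5 + 0.00·-3.1 + 0.00·-21.9 + 0.85·22.5) / (0.22 + 0.00 + 0.00 + 0.85)
  = 19.0150 / 1.0700 = 17.77

17.77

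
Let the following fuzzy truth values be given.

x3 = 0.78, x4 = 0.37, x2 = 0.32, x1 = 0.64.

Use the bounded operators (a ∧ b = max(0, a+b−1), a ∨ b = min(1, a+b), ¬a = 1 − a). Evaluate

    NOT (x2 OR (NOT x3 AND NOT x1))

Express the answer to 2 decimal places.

NOT x3 = 1 − 0.78 = 0.22
NOT x1 = 1 − 0.64 = 0.36
NOT x3 AND NOT x1 = max(0, a+b−1) on (0.22, 0.36) = 0.00
x2 OR (NOT x3 AND NOT x1) = min(1, a+b) on (0.32, 0.00) = 0.32
NOT (x2 OR (NOT x3 AND NOT x1)) = 1 − 0.32 = 0.68

0.68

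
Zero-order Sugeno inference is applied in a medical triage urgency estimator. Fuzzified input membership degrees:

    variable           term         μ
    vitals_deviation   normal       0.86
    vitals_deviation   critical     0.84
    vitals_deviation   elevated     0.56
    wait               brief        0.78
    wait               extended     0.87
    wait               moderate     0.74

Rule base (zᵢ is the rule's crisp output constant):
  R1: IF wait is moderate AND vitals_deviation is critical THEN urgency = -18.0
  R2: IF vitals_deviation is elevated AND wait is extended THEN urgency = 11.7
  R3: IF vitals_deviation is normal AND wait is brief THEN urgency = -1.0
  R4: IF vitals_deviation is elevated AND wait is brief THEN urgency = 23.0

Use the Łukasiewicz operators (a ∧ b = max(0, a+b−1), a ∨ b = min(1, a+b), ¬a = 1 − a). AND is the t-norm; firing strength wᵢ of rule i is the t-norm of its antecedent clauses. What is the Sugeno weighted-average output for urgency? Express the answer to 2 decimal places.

0.89

R1 (z=-18.0): moderate=0.74, critical=0.84; AND[max(0, a+b−1)] → w = 0.58
R2 (z=11.7): elevated=0.56, extended=0.87; AND[max(0, a+b−1)] → w = 0.43
R3 (z=-1.0): normal=0.86, brief=0.78; AND[max(0, a+b−1)] → w = 0.64
R4 (z=23.0): elevated=0.56, brief=0.78; AND[max(0, a+b−1)] → w = 0.34
Weighted average = (0.58·-18.0 + 0.43·11.7 + 0.64·-1.0 + 0.34·23.0) / (0.58 + 0.43 + 0.64 + 0.34)
  = 1.7710 / 1.9900 = 0.89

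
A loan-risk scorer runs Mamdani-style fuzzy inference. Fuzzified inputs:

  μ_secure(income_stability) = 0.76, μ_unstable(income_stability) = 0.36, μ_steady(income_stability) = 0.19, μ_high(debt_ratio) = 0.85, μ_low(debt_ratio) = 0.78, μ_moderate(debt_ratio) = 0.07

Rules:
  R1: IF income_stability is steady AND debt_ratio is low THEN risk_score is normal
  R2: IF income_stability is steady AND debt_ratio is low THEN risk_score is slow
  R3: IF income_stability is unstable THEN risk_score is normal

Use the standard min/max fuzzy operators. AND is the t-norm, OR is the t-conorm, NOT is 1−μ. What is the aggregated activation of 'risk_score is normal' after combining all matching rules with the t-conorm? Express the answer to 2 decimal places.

0.36

R1: steady=0.19, low=0.78; AND[min(a, b)] → w = 0.19
R2: steady=0.19, low=0.78; AND[min(a, b)] → w = 0.19
R3: unstable=0.36 → w = 0.36
Rules with consequent 'normal': {R1, R3} → strengths 0.19, 0.36
Aggregate via t-conorm [max(a, b)]: 0.36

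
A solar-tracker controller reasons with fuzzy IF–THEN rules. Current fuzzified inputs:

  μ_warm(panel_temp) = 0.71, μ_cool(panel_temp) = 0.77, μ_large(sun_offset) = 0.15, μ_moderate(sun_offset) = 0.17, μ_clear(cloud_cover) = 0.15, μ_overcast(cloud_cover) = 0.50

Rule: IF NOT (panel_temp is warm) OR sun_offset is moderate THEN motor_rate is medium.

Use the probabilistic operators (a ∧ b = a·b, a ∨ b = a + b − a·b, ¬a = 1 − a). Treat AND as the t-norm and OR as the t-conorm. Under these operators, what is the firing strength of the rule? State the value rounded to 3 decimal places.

firing strength: ¬warm=1−0.71=0.29, moderate=0.17; OR[a + b − a·b] → w = 0.4107

0.411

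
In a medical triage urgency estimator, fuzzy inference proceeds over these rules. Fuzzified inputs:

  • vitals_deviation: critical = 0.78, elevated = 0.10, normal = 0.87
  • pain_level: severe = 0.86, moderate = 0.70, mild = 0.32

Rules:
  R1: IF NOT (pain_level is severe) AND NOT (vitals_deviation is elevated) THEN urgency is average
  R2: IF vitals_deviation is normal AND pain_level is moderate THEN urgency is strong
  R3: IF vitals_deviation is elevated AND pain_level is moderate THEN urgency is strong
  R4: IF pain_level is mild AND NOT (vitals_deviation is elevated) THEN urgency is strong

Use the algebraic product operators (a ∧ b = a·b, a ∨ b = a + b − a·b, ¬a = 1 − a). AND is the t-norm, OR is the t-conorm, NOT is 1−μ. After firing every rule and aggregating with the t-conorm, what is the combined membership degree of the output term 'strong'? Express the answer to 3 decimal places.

0.741

R1: ¬severe=1−0.86=0.14, ¬elevated=1−0.10=0.90; AND[a·b] → w = 0.1260
R2: normal=0.87, moderate=0.70; AND[a·b] → w = 0.6090
R3: elevated=0.10, moderate=0.70; AND[a·b] → w = 0.0700
R4: mild=0.32, ¬elevated=1−0.10=0.90; AND[a·b] → w = 0.2880
Rules with consequent 'strong': {R2, R3, R4} → strengths 0.6090, 0.0700, 0.2880
Aggregate via t-conorm [a + b − a·b]: 0.7411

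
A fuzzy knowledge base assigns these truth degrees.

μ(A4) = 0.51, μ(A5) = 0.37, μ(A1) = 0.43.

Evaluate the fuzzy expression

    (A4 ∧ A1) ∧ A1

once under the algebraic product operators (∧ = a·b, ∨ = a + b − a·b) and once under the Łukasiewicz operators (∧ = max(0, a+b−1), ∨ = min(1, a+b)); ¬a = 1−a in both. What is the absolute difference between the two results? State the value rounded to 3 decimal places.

0.094

Under algebraic product:
  A4 ∧ A1 = a·b on (0.5100, 0.4300) = 0.2193
  (A4 ∧ A1) ∧ A1 = a·b on (0.2193, 0.4300) = 0.0943
  → value = 0.0943
Under Łukasiewicz:
  A4 ∧ A1 = max(0, a+b−1) on (0.51, 0.43) = 0.00
  (A4 ∧ A1) ∧ A1 = max(0, a+b−1) on (0.00, 0.43) = 0.00
  → value = 0.0000
|0.0943 − 0.0000| = 0.094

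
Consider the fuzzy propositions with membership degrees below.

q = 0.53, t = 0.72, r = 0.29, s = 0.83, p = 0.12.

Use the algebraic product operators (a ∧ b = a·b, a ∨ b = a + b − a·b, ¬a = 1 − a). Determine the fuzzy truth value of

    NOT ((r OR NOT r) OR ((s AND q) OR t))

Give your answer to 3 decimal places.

0.032

NOT r = 1 − 0.2900 = 0.7100
r OR NOT r = a + b − a·b on (0.2900, 0.7100) = 0.7941
s AND q = a·b on (0.8300, 0.5300) = 0.4399
(s AND q) OR t = a + b − a·b on (0.4399, 0.7200) = 0.8432
(r OR NOT r) OR ((s AND q) OR t) = a + b − a·b on (0.7941, 0.8432) = 0.9677
NOT ((r OR NOT r) OR ((s AND q) OR t)) = 1 − 0.9677 = 0.0323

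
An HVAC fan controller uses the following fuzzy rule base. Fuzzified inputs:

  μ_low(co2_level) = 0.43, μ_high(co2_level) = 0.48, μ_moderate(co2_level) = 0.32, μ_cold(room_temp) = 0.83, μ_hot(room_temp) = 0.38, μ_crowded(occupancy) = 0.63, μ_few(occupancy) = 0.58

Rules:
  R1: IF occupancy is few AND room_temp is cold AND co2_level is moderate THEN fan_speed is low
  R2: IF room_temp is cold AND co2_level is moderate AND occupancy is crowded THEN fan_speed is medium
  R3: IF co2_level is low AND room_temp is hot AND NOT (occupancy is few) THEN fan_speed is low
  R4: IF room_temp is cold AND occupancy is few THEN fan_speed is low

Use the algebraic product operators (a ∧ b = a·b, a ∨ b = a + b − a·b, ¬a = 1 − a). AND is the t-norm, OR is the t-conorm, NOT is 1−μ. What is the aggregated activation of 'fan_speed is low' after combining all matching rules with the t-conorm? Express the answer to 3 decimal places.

0.591

R1: few=0.58, cold=0.83, moderate=0.32; AND[a·b] → w = 0.1540
R2: cold=0.83, moderate=0.32, crowded=0.63; AND[a·b] → w = 0.1673
R3: low=0.43, hot=0.38, ¬few=1−0.58=0.42; AND[a·b] → w = 0.0686
R4: cold=0.83, few=0.58; AND[a·b] → w = 0.4814
Rules with consequent 'low': {R1, R3, R4} → strengths 0.1540, 0.0686, 0.4814
Aggregate via t-conorm [a + b − a·b]: 0.5914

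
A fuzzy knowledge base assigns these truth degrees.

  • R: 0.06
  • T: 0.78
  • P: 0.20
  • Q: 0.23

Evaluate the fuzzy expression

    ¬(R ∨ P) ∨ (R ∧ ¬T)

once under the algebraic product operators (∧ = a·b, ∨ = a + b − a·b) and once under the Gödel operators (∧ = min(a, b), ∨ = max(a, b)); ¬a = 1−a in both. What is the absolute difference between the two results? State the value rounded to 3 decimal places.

Under algebraic product:
  R ∨ P = a + b − a·b on (0.0600, 0.2000) = 0.2480
  ¬(R ∨ P) = 1 − 0.2480 = 0.7520
  ¬T = 1 − 0.7800 = 0.2200
  R ∧ ¬T = a·b on (0.0600, 0.2200) = 0.0132
  ¬(R ∨ P) ∨ (R ∧ ¬T) = a + b − a·b on (0.7520, 0.0132) = 0.7553
  → value = 0.7553
Under Gödel:
  R ∨ P = max(a, b) on (0.06, 0.20) = 0.20
  ¬(R ∨ P) = 1 − 0.20 = 0.80
  ¬T = 1 − 0.78 = 0.22
  R ∧ ¬T = min(a, b) on (0.06, 0.22) = 0.06
  ¬(R ∨ P) ∨ (R ∧ ¬T) = max(a, b) on (0.80, 0.06) = 0.80
  → value = 0.8000
|0.7553 − 0.8000| = 0.045

0.045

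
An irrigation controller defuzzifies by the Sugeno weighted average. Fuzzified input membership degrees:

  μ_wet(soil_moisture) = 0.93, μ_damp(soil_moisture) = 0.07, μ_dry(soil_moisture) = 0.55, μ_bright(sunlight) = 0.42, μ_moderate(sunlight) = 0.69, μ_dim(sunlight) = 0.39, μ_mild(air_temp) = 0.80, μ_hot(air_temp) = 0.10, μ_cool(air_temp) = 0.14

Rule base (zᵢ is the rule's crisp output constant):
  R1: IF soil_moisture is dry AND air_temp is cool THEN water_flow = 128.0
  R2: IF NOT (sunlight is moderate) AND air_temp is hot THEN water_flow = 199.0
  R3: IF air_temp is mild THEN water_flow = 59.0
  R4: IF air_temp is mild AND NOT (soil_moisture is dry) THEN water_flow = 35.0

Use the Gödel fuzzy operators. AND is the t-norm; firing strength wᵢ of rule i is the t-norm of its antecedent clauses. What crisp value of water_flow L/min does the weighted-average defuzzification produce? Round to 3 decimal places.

R1 (z=128.0): dry=0.55, cool=0.14; AND[min(a, b)] → w = 0.14
R2 (z=199.0): ¬moderate=1−0.69=0.31, hot=0.10; AND[min(a, b)] → w = 0.10
R3 (z=59.0): mild=0.80 → w = 0.80
R4 (z=35.0): mild=0.80, ¬dry=1−0.55=0.45; AND[min(a, b)] → w = 0.45
Weighted average = (0.14·128.0 + 0.10·199.0 + 0.80·59.0 + 0.45·35.0) / (0.14 + 0.10 + 0.80 + 0.45)
  = 100.7700 / 1.4900 = 67.631

67.631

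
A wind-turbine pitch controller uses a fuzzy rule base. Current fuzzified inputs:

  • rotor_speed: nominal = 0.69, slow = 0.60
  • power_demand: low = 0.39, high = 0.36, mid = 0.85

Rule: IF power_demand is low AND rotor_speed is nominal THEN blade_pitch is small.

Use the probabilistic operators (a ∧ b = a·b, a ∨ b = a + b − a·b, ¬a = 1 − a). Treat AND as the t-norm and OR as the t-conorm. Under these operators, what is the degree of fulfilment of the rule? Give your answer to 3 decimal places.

firing strength: low=0.39, nominal=0.69; AND[a·b] → w = 0.2691

0.269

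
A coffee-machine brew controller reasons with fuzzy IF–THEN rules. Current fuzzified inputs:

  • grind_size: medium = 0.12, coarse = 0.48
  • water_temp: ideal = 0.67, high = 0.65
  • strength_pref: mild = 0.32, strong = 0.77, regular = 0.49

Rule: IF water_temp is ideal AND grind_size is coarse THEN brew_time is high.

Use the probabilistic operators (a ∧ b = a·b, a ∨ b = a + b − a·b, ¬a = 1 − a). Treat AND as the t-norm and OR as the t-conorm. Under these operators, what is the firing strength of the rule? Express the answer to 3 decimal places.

0.322

firing strength: ideal=0.67, coarse=0.48; AND[a·b] → w = 0.3216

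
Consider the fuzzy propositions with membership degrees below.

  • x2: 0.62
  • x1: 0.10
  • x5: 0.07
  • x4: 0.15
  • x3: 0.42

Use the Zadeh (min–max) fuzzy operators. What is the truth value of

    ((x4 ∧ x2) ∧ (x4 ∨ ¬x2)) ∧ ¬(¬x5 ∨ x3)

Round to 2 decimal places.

x4 ∧ x2 = min(a, b) on (0.15, 0.62) = 0.15
¬x2 = 1 − 0.62 = 0.38
x4 ∨ ¬x2 = max(a, b) on (0.15, 0.38) = 0.38
(x4 ∧ x2) ∧ (x4 ∨ ¬x2) = min(a, b) on (0.15, 0.38) = 0.15
¬x5 = 1 − 0.07 = 0.93
¬x5 ∨ x3 = max(a, b) on (0.93, 0.42) = 0.93
¬(¬x5 ∨ x3) = 1 − 0.93 = 0.07
((x4 ∧ x2) ∧ (x4 ∨ ¬x2)) ∧ ¬(¬x5 ∨ x3) = min(a, b) on (0.15, 0.07) = 0.07

0.07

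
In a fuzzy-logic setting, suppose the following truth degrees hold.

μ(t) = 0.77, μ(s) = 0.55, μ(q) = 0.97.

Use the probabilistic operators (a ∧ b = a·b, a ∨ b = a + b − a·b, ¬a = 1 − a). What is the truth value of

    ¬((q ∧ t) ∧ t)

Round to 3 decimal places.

0.425

q ∧ t = a·b on (0.9700, 0.7700) = 0.7469
(q ∧ t) ∧ t = a·b on (0.7469, 0.7700) = 0.5751
¬((q ∧ t) ∧ t) = 1 − 0.5751 = 0.4249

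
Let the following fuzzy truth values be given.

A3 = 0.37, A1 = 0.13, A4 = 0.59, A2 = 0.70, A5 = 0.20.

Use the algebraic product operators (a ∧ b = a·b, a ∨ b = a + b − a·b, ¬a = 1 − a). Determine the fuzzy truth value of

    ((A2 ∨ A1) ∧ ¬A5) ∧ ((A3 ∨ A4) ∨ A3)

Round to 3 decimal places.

A2 ∨ A1 = a + b − a·b on (0.7000, 0.1300) = 0.7390
¬A5 = 1 − 0.2000 = 0.8000
(A2 ∨ A1) ∧ ¬A5 = a·b on (0.7390, 0.8000) = 0.5912
A3 ∨ A4 = a + b − a·b on (0.3700, 0.5900) = 0.7417
(A3 ∨ A4) ∨ A3 = a + b − a·b on (0.7417, 0.3700) = 0.8373
((A2 ∨ A1) ∧ ¬A5) ∧ ((A3 ∨ A4) ∨ A3) = a·b on (0.5912, 0.8373) = 0.4950

0.495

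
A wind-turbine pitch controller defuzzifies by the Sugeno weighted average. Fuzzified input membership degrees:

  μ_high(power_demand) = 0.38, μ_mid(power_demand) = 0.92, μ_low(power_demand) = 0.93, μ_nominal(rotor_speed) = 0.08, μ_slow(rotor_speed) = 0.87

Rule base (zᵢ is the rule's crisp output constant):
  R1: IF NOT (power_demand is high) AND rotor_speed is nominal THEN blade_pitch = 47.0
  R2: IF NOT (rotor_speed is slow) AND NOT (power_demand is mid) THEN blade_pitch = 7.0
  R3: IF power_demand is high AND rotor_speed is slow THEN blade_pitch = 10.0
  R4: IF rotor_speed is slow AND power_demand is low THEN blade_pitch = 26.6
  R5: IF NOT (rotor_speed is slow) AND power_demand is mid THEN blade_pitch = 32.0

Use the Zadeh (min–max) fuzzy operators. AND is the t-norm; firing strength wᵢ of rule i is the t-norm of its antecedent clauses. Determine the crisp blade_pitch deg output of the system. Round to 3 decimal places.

R1 (z=47.0): ¬high=1−0.38=0.62, nominal=0.08; AND[min(a, b)] → w = 0.08
R2 (z=7.0): ¬slow=1−0.87=0.13, ¬mid=1−0.92=0.08; AND[min(a, b)] → w = 0.08
R3 (z=10.0): high=0.38, slow=0.87; AND[min(a, b)] → w = 0.38
R4 (z=26.6): slow=0.87, low=0.93; AND[min(a, b)] → w = 0.87
R5 (z=32.0): ¬slow=1−0.87=0.13, mid=0.92; AND[min(a, b)] → w = 0.13
Weighted average = (0.08·47.0 + 0.08·7.0 + 0.38·10.0 + 0.87·26.6 + 0.13·32.0) / (0.08 + 0.08 + 0.38 + 0.87 + 0.13)
  = 35.4220 / 1.5400 = 23.001

23.001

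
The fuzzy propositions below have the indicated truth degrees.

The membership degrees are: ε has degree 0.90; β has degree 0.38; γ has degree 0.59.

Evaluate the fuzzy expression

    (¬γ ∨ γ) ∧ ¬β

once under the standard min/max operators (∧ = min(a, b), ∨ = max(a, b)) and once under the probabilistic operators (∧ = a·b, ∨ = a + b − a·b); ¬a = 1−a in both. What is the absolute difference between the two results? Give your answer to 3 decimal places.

0.120

Under standard min/max:
  ¬γ = 1 − 0.59 = 0.41
  ¬γ ∨ γ = max(a, b) on (0.41, 0.59) = 0.59
  ¬β = 1 − 0.38 = 0.62
  (¬γ ∨ γ) ∧ ¬β = min(a, b) on (0.59, 0.62) = 0.59
  → value = 0.5900
Under probabilistic:
  ¬γ = 1 − 0.5900 = 0.4100
  ¬γ ∨ γ = a + b − a·b on (0.4100, 0.5900) = 0.7581
  ¬β = 1 − 0.3800 = 0.6200
  (¬γ ∨ γ) ∧ ¬β = a·b on (0.7581, 0.6200) = 0.4700
  → value = 0.4700
|0.5900 − 0.4700| = 0.120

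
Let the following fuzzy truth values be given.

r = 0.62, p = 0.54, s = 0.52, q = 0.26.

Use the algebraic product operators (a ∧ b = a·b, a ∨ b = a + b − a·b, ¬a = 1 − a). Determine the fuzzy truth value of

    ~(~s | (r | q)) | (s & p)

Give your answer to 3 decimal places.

~s = 1 − 0.5200 = 0.4800
r | q = a + b − a·b on (0.6200, 0.2600) = 0.7188
~s | (r | q) = a + b − a·b on (0.4800, 0.7188) = 0.8538
~(~s | (r | q)) = 1 − 0.8538 = 0.1462
s & p = a·b on (0.5200, 0.5400) = 0.2808
~(~s | (r | q)) | (s & p) = a + b − a·b on (0.1462, 0.2808) = 0.3860

0.386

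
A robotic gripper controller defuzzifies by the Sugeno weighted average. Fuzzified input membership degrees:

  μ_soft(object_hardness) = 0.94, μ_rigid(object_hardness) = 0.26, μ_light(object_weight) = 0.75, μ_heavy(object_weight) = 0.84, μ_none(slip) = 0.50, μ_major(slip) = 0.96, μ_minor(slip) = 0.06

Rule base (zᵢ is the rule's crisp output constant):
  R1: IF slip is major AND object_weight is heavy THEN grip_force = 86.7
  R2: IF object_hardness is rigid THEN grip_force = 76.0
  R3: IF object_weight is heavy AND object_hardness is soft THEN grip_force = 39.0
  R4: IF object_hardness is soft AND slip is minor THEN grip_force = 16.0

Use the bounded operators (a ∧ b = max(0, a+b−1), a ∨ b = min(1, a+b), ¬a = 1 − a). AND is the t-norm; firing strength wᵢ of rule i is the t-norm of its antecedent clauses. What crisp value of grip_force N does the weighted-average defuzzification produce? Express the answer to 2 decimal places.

R1 (z=86.7): major=0.96, heavy=0.84; AND[max(0, a+b−1)] → w = 0.80
R2 (z=76.0): rigid=0.26 → w = 0.26
R3 (z=39.0): heavy=0.84, soft=0.94; AND[max(0, a+b−1)] → w = 0.78
R4 (z=16.0): soft=0.94, minor=0.06; AND[max(0, a+b−1)] → w = 0.00
Weighted average = (0.80·86.7 + 0.26·76.0 + 0.78·39.0 + 0.00·16.0) / (0.80 + 0.26 + 0.78 + 0.00)
  = 119.5400 / 1.8400 = 64.97

64.97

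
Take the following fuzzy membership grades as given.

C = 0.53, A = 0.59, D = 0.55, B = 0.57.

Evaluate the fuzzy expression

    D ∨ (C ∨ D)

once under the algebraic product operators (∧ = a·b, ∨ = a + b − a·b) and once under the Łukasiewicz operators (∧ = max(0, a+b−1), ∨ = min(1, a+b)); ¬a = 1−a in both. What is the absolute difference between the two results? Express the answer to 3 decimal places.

0.095

Under algebraic product:
  C ∨ D = a + b − a·b on (0.5300, 0.5500) = 0.7885
  D ∨ (C ∨ D) = a + b − a·b on (0.5500, 0.7885) = 0.9048
  → value = 0.9048
Under Łukasiewicz:
  C ∨ D = min(1, a+b) on (0.53, 0.55) = 1.00
  D ∨ (C ∨ D) = min(1, a+b) on (0.55, 1.00) = 1.00
  → value = 1.0000
|0.9048 − 1.0000| = 0.095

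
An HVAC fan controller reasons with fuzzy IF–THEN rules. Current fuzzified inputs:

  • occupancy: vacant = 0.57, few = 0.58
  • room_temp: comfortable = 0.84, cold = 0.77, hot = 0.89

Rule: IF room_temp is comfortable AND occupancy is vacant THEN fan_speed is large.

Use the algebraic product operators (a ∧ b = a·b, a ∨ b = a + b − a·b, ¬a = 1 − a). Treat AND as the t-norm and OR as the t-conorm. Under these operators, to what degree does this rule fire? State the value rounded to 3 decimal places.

firing strength: comfortable=0.84, vacant=0.57; AND[a·b] → w = 0.4788

0.479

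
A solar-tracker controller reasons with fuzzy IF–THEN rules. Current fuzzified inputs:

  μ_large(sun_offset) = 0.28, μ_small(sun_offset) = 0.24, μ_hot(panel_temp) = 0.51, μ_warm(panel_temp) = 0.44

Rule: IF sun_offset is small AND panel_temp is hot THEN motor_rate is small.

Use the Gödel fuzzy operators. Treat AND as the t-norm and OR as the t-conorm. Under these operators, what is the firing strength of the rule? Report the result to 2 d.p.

firing strength: small=0.24, hot=0.51; AND[min(a, b)] → w = 0.24

0.24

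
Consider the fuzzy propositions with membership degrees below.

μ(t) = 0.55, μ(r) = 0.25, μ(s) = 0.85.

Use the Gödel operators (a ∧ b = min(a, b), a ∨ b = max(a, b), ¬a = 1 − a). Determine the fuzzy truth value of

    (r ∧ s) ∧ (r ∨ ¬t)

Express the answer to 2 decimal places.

r ∧ s = min(a, b) on (0.25, 0.85) = 0.25
¬t = 1 − 0.55 = 0.45
r ∨ ¬t = max(a, b) on (0.25, 0.45) = 0.45
(r ∧ s) ∧ (r ∨ ¬t) = min(a, b) on (0.25, 0.45) = 0.25

0.25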